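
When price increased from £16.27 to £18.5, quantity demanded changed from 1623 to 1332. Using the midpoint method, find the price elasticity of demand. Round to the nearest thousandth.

%ΔQ = (1332 − 1623)/[(1623 + 1332)/2] = -291/1477.5 ≈ -0.1970.
%ΔP = (18.5 − 16.27)/[(16.27 + 18.5)/2] = 2.23/17.385 ≈ 0.1283.
Arc elasticity E = %ΔQ/%ΔP ≈ -0.1970/0.1283 ≈ -1.535.
|E| > 1: demand is elastic over this range.

-1.535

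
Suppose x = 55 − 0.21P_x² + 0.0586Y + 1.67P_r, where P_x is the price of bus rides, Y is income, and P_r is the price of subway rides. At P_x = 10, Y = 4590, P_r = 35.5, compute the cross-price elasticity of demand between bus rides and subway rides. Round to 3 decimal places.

0.164

First evaluate x: 55 − 0.21(10)² + 0.0586(4590) + 1.67(35.5) = 55 − 21 + 268.974 + 59.285 = 362.259.
∂x/∂P_r = +1.67, so E_xy = 1.67·(35.5/362.259) ≈ 0.164.
E_xy > 0: the goods are substitutes.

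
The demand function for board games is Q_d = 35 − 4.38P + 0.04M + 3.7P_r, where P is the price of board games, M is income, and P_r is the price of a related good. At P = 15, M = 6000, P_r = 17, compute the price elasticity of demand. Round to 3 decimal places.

Evaluating quantity at (P, M, P_r) gives Q_d = 35 − 4.38(15) + 0.04(6000) + 3.7(17) = 35 − 65.7 + 240 + 62.9 = 272.2.
∂Q_d/∂P = −4.38, so E_p = (−4.38)·(15/272.2) ≈ -0.241.
|E_p| < 1: demand is inelastic.

-0.241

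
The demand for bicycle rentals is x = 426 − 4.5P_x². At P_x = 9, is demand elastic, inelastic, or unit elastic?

At P_x = 9, x = 61.5.
dx/dP_x = −2·4.5·P_x = −81.
Point elasticity E = (dx/dP_x)·(P_x/x) = -81 × 9/61.5 ≈ -11.854.
|E| ≈ 11.854 > 1, so demand is elastic.

elastic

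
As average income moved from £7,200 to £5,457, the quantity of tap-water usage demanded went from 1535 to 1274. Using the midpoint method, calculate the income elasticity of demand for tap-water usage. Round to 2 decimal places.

0.67

%ΔQ = (1274 − 1535)/[(1535+1274)/2] = -261/1404.5 ≈ -0.1858.
%ΔI = (5,457 − 7,200)/[(7,200+5,457)/2] = -1743/6328.5 ≈ -0.2754.
E_I = %ΔQ/%ΔI ≈ 0.67.
E_I ∈ (0,1): normal good (necessity).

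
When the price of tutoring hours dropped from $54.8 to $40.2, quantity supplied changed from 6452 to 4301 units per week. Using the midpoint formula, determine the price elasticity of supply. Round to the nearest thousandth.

%Δq = (4301 − 6452)/[(6452 + 4301)/2] = -2151/5376.5 ≈ -0.4001.
%Δp = (40.2 − 54.8)/[(54.8 + 40.2)/2] = -14.6/47.5 ≈ -0.3074.
Arc elasticity E = %Δq/%Δp ≈ -0.4001/-0.3074 ≈ 1.302.
|E| > 1: supply is elastic over this range.

1.302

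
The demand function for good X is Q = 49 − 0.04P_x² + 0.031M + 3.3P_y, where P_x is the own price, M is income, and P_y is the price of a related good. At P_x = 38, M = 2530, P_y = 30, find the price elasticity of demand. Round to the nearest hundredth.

Q = 49 − 0.04(38)² + 0.031(2530) + 3.3(30) = 49 − 57.76 + 78.43 + 99 = 168.67.
∂Q/∂P_x = −2·0.04·P_x = -3.04, so E_p = -3.04·(38/168.67) ≈ -0.68.
|E_p| < 1: demand is inelastic.

-0.68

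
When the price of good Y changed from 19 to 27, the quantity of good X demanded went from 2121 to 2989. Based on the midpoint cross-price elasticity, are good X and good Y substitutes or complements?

substitutes

%ΔQ_x = (2989 − 2121)/[(2121+2989)/2] = 868/2555 ≈ 0.3397.
%ΔP_y = (27 − 19)/[(19+27)/2] ≈ 0.3478.
E_xy = 0.3397/0.3478 ≈ 0.977.
E_xy > 0, so the goods are substitutes.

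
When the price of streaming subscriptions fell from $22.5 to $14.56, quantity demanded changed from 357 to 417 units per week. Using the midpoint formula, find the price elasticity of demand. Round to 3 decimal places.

%Δq = (417 − 357)/[(357 + 417)/2] = 60/387 ≈ 0.1550.
%ΔP = (14.56 − 22.5)/[(22.5 + 14.56)/2] = -7.94/18.53 ≈ -0.4285.
Arc elasticity E = %Δq/%ΔP ≈ 0.1550/-0.4285 ≈ -0.362.
|E| < 1: demand is inelastic over this range.

-0.362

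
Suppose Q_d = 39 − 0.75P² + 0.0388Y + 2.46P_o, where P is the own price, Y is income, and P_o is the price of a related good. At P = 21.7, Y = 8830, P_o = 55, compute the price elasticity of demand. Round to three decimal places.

-4.314

First evaluate Q_d: 39 − 0.75(21.7)² + 0.0388(8830) + 2.46(55) = 39 − 353.1675 + 342.604 + 135.3 = 163.7365.
∂Q_d/∂P = −2·0.75·P = -32.55, so E_p = -32.55·(21.7/163.7365) ≈ -4.314.
|E_p| > 1: demand is elastic.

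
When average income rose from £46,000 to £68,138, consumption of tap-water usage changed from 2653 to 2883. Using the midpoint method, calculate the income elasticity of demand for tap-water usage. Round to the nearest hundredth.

%ΔQ = (2883 − 2653)/[(2653+2883)/2] = 230/2768 ≈ 0.0831.
%ΔY = (68,138 − 46,000)/[(46,000+68,138)/2] = 22138/57069 ≈ 0.3879.
E_I = %ΔQ/%ΔY ≈ 0.21.
E_I ∈ (0,1): normal good (necessity).

0.21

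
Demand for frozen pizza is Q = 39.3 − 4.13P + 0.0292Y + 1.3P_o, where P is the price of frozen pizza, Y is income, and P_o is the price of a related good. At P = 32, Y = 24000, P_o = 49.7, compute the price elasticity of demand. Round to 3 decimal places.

At the given point, Q = 39.3 − 4.13(32) + 0.0292(24000) + 1.3(49.7) = 39.3 − 132.16 + 700.8 + 64.61 = 672.55.
∂Q/∂P = −4.13, so E_p = (−4.13)·(32/672.55) ≈ -0.197.
|E_p| < 1: demand is inelastic.

-0.197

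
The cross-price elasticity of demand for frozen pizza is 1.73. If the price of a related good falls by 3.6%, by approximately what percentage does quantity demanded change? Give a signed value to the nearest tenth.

%ΔQ ≈ E × %ΔP_y = (1.73) × (-3.6%) ≈ -6.2%.

-6.2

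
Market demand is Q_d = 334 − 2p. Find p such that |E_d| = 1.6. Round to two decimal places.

Set −bp/(a − bp) = −1.6 ⇒ bp = 1.6(a − bp) ⇒ bp(1+1.6) = 1.6·a.
p = 1.6·334/(2·2.6) ≈ 102.77.

102.77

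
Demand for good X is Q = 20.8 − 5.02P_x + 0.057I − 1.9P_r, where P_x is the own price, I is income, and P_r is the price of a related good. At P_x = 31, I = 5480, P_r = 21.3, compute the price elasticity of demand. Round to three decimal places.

Evaluating quantity at (P_x, I, P_r) gives Q = 20.8 − 5.02(31) + 0.057(5480) − 1.9(21.3) = 20.8 − 155.62 + 312.36 − 40.47 = 137.07.
∂Q/∂P_x = −5.02, so E_p = (−5.02)·(31/137.07) ≈ -1.135.
|E_p| > 1: demand is elastic.

-1.135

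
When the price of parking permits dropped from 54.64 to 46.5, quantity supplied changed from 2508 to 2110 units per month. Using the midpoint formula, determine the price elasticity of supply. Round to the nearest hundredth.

%ΔQ = (2110 − 2508)/[(2508 + 2110)/2] = -398/2309 ≈ -0.1724.
%ΔP = (46.5 − 54.64)/[(54.64 + 46.5)/2] = -8.14/50.57 ≈ -0.1610.
Arc elasticity E = %ΔQ/%ΔP ≈ -0.1724/-0.1610 ≈ 1.07.
|E| > 1: supply is elastic over this range.

1.07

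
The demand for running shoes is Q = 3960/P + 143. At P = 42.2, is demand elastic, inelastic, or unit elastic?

At P = 42.2, Q = 236.8389.
dQ/dP = −3960/P² = −2.2237.
Point elasticity E = (dQ/dP)·(P/Q) = -2.2237 × 42.2/236.8389 ≈ -0.396.
|E| ≈ 0.396 < 1, so demand is inelastic.

inelastic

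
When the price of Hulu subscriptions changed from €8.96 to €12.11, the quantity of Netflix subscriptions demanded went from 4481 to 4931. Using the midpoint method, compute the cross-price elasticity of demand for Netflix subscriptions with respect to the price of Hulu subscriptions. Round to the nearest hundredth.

0.32

%ΔQ_x = (4931 − 4481)/[(4481+4931)/2] = 450/4706 ≈ 0.0956.
%ΔP_y = (12.11 − 8.96)/[(8.96+12.11)/2] ≈ 0.2990.
E_xy = 0.0956/0.2990 ≈ 0.32.
E_xy > 0, so Netflix subscriptions and Hulu subscriptions are substitutes.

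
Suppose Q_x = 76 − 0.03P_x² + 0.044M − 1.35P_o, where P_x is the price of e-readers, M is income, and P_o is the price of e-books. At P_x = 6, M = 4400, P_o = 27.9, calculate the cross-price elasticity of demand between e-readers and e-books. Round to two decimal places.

-0.16

Substituting, Q_x = 76 − 0.03(6)² + 0.044(4400) − 1.35(27.9) = 76 − 1.08 + 193.6 − 37.665 = 230.855.
∂Q_x/∂P_o = −1.35, so E_xy = -1.35·(27.9/230.855) ≈ -0.16.
E_xy < 0: the goods are complements.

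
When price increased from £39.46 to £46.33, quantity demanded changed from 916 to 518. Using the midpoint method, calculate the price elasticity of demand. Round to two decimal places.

%Δq = (518 − 916)/[(916 + 518)/2] = -398/717 ≈ -0.5551.
%ΔP = (46.33 − 39.46)/[(39.46 + 46.33)/2] = 6.87/42.895 ≈ 0.1602.
Arc elasticity E = %Δq/%ΔP ≈ -0.5551/0.1602 ≈ -3.47.
|E| > 1: demand is elastic over this range.

-3.47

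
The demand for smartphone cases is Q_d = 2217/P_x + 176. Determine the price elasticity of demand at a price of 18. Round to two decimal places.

At P_x = 18, Q_d = 299.1667.
dQ_d/dP_x = −2217/P_x² = −6.8426.
Point elasticity E = (dQ_d/dP_x)·(P_x/Q_d) = -6.8426 × 18/299.1667 ≈ -0.41.
|E| < 1, so demand is inelastic at this price.

-0.41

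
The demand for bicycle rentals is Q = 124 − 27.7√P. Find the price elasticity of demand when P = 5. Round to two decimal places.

At P = 5, Q = 62.0609.
dQ/dP = −27.7/(2√P) = −27.7/(2·2.2361).
Point elasticity E = (dQ/dP)·(P/Q) = -6.1939 × 5/62.0609 ≈ -0.50.
|E| < 1, so demand is inelastic at this price.

-0.50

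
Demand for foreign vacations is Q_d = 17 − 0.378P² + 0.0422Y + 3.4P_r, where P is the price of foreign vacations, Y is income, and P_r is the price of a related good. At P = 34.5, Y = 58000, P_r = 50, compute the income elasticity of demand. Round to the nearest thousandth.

1.120

First evaluate Q_d: 17 − 0.378(34.5)² + 0.0422(58000) + 3.4(50) = 17 − 449.9145 + 2447.6 + 170 = 2184.6855.
∂Q_d/∂Y = +0.0422, so E_I = 0.0422·(58000/2184.6855) ≈ 1.120.
E_I > 1: normal good (luxury).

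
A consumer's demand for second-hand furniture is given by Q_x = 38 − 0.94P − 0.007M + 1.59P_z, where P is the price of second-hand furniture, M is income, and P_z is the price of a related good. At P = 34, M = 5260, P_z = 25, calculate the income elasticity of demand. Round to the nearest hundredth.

Evaluating quantity at (P, M, P_z) gives Q_x = 38 − 0.94(34) − 0.007(5260) + 1.59(25) = 38 − 31.96 − 36.82 + 39.75 = 8.97.
∂Q_x/∂M = −0.007, so E_I = -0.007·(5260/8.97) ≈ -4.10.
E_I < 0: inferior good.

-4.10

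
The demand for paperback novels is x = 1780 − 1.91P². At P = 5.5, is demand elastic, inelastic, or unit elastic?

At P = 5.5, x = 1722.2225.
dx/dP = −2·1.91·P = −21.01.
Point elasticity E = (dx/dP)·(P/x) = -21.01 × 5.5/1722.2225 ≈ -0.067.
|E| ≈ 0.067 < 1, so demand is inelastic.

inelastic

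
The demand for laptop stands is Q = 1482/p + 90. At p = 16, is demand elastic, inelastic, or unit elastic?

inelastic

At p = 16, Q = 182.625.
dQ/dp = −1482/p² = −5.7891.
Point elasticity E = (dQ/dp)·(p/Q) = -5.7891 × 16/182.625 ≈ -0.507.
|E| ≈ 0.507 < 1, so demand is inelastic.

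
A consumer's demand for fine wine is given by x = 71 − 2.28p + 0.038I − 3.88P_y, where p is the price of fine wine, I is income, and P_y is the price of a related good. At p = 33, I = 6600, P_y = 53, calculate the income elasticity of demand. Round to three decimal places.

6.129

At the given point, x = 71 − 2.28(33) + 0.038(6600) − 3.88(53) = 71 − 75.24 + 250.8 − 205.64 = 40.92.
∂x/∂I = +0.038, so E_I = 0.038·(6600/40.92) ≈ 6.129.
E_I > 1: normal good (luxury).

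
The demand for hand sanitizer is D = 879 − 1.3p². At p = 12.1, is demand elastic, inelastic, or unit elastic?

At p = 12.1, D = 688.667.
dD/dp = −2·1.3·p = −31.46.
Point elasticity E = (dD/dp)·(p/D) = -31.46 × 12.1/688.667 ≈ -0.553.
|E| ≈ 0.553 < 1, so demand is inelastic.

inelastic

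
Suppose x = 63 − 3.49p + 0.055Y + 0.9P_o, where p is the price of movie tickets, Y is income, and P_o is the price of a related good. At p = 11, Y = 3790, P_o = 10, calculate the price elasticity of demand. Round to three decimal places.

-0.159

x = 63 − 3.49(11) + 0.055(3790) + 0.9(10) = 63 − 38.39 + 208.45 + 9 = 242.06.
∂x/∂p = −3.49, so E_p = (−3.49)·(11/242.06) ≈ -0.159.
|E_p| < 1: demand is inelastic.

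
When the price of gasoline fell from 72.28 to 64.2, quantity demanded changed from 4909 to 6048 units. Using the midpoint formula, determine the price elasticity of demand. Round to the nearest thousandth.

-1.756

%Δq = (6048 − 4909)/[(4909 + 6048)/2] = 1139/5478.5 ≈ 0.2079.
%Δp = (64.2 − 72.28)/[(72.28 + 64.2)/2] = -8.08/68.24 ≈ -0.1184.
Arc elasticity E = %Δq/%Δp ≈ 0.2079/-0.1184 ≈ -1.756.
|E| > 1: demand is elastic over this range.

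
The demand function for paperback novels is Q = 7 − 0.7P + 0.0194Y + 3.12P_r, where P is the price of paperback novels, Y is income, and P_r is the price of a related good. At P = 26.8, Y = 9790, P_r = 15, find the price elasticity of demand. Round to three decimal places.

-0.083

Evaluating quantity at (P, Y, P_r) gives Q = 7 − 0.7(26.8) + 0.0194(9790) + 3.12(15) = 7 − 18.76 + 189.926 + 46.8 = 224.966.
∂Q/∂P = −0.7, so E_p = (−0.7)·(26.8/224.966) ≈ -0.083.
|E_p| < 1: demand is inelastic.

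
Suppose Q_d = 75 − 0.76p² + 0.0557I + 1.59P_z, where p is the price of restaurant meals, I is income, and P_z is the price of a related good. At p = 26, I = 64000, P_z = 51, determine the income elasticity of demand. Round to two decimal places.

First evaluate Q_d: 75 − 0.76(26)² + 0.0557(64000) + 1.59(51) = 75 − 513.76 + 3564.8 + 81.09 = 3207.13.
∂Q_d/∂I = +0.0557, so E_I = 0.0557·(64000/3207.13) ≈ 1.11.
E_I > 1: normal good (luxury).

1.11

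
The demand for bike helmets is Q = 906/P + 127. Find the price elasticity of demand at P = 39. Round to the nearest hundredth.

-0.15

At P = 39, Q = 150.2308.
dQ/dP = −906/P² = −0.5957.
Point elasticity E = (dQ/dP)·(P/Q) = -0.5957 × 39/150.2308 ≈ -0.15.
|E| < 1, so demand is inelastic at this price.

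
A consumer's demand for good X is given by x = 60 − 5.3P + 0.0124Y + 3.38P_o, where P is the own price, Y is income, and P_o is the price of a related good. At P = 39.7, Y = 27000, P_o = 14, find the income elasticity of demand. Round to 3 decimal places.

1.445

At the given point, x = 60 − 5.3(39.7) + 0.0124(27000) + 3.38(14) = 60 − 210.41 + 334.8 + 47.32 = 231.71.
∂x/∂Y = +0.0124, so E_I = 0.0124·(27000/231.71) ≈ 1.445.
E_I > 1: normal good (luxury).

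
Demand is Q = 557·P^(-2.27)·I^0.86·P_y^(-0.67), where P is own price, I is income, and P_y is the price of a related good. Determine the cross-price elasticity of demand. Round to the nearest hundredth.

For a Cobb–Douglas (constant-elasticity) form Q = A·P_y^α·…, the elasticity with respect to P_y equals the exponent α at every point.
Here the exponent on P_y is -0.67, so the cross-price elasticity of demand is -0.67.

-0.67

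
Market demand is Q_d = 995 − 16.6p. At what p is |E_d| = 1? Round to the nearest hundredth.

For linear demand Q_d = a − bp, E = −bp/(a − bp). |E| = 1 ⇒ bp = a − bp ⇒ p = a/(2b).
p = 995/(2·16.6) ≈ 29.97.

29.97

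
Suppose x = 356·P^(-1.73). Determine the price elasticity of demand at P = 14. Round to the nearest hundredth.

-1.73

For a Cobb–Douglas (constant-elasticity) form x = A·P^α·…, the elasticity with respect to P equals the exponent α at every point.
Here the exponent on P is -1.73, so the price elasticity of demand is -1.73.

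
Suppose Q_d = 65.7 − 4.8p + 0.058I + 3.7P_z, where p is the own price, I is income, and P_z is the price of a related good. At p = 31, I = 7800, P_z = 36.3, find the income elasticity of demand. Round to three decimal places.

Substituting, Q_d = 65.7 − 4.8(31) + 0.058(7800) + 3.7(36.3) = 65.7 − 148.8 + 452.4 + 134.31 = 503.61.
∂Q_d/∂I = +0.058, so E_I = 0.058·(7800/503.61) ≈ 0.898.
E_I ∈ (0,1): normal good (necessity).

0.898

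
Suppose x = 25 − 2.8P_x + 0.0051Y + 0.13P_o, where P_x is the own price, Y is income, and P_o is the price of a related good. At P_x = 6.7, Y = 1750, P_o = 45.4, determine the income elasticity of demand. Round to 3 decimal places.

x = 25 − 2.8(6.7) + 0.0051(1750) + 0.13(45.4) = 25 − 18.76 + 8.925 + 5.902 = 21.067.
∂x/∂Y = +0.0051, so E_I = 0.0051·(1750/21.067) ≈ 0.424.
E_I ∈ (0,1): normal good (necessity).

0.424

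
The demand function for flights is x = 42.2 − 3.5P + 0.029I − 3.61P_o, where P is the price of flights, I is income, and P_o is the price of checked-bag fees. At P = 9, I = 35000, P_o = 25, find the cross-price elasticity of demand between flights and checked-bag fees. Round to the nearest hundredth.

Substituting, x = 42.2 − 3.5(9) + 0.029(35000) − 3.61(25) = 42.2 − 31.5 + 1015 − 90.25 = 935.45.
∂x/∂P_o = −3.61, so E_xy = -3.61·(25/935.45) ≈ -0.10.
E_xy < 0: the goods are complements.

-0.10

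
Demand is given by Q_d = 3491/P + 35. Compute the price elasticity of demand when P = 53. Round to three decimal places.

At P = 53, Q_d = 100.8679.
dQ_d/dP = −3491/P² = −1.2428.
Point elasticity E = (dQ_d/dP)·(P/Q_d) = -1.2428 × 53/100.8679 ≈ -0.653.
|E| < 1, so demand is inelastic at this price.

-0.653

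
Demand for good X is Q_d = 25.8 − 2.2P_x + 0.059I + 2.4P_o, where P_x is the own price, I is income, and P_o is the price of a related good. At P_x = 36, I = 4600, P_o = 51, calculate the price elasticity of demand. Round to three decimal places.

-0.233

At the given point, Q_d = 25.8 − 2.2(36) + 0.059(4600) + 2.4(51) = 25.8 − 79.2 + 271.4 + 122.4 = 340.4.
∂Q_d/∂P_x = −2.2, so E_p = (−2.2)·(36/340.4) ≈ -0.233.
|E_p| < 1: demand is inelastic.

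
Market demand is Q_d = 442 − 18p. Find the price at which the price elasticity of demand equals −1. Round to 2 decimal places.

12.28

For linear demand Q_d = a − bp, E = −bp/(a − bp). |E| = 1 ⇒ bp = a − bp ⇒ p = a/(2b).
p = 442/(2·18) ≈ 12.28.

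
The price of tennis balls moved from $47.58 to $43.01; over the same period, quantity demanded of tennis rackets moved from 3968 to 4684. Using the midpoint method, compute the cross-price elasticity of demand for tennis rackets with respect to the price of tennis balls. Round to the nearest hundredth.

-1.64

%ΔQ_x = (4684 − 3968)/[(3968+4684)/2] = 716/4326 ≈ 0.1655.
%ΔP_y = (43.01 − 47.58)/[(47.58+43.01)/2] ≈ -0.1009.
E_xy = 0.1655/-0.1009 ≈ -1.64.
E_xy < 0, so tennis rackets and tennis balls are complements.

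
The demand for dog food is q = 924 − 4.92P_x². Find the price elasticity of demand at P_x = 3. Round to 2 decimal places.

At P_x = 3, q = 879.72.
dq/dP_x = −2·4.92·P_x = −29.52.
Point elasticity E = (dq/dP_x)·(P_x/q) = -29.52 × 3/879.72 ≈ -0.10.
|E| < 1, so demand is inelastic at this price.

-0.10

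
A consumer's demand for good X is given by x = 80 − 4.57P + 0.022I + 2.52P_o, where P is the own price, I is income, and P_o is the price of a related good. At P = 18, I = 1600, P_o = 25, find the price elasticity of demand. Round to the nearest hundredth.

First evaluate x: 80 − 4.57(18) + 0.022(1600) + 2.52(25) = 80 − 82.26 + 35.2 + 63 = 95.94.
∂x/∂P = −4.57, so E_p = (−4.57)·(18/95.94) ≈ -0.86.
|E_p| < 1: demand is inelastic.

-0.86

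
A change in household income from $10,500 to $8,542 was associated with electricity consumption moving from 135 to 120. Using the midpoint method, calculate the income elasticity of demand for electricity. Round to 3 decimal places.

0.572

%ΔQ = (120 − 135)/[(135+120)/2] = -15/127.5 ≈ -0.1176.
%ΔY = (8,542 − 10,500)/[(10,500+8,542)/2] = -1958/9521 ≈ -0.2057.
E_I = %ΔQ/%ΔY ≈ 0.572.
E_I ∈ (0,1): normal good (necessity).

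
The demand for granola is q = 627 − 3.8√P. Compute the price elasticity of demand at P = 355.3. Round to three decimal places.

At P = 355.3, q = 555.3723.
dq/dP = −3.8/(2√P) = −3.8/(2·18.8494).
Point elasticity E = (dq/dP)·(P/q) = -0.1008 × 355.3/555.3723 ≈ -0.064.
|E| < 1, so demand is inelastic at this price.

-0.064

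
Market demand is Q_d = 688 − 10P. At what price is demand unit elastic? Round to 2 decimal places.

34.40

For linear demand Q_d = a − bP, E = −bP/(a − bP). |E| = 1 ⇒ bP = a − bP ⇒ P = a/(2b).
P = 688/(2·10) = 34.40.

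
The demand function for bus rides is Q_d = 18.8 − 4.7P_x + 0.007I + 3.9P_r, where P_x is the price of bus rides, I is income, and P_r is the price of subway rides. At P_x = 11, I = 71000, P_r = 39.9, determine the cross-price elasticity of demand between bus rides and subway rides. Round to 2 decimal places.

0.25

Evaluating quantity at (P_x, I, P_r) gives Q_d = 18.8 − 4.7(11) + 0.007(71000) + 3.9(39.9) = 18.8 − 51.7 + 497 + 155.61 = 619.71.
∂Q_d/∂P_r = +3.9, so E_xy = 3.9·(39.9/619.71) ≈ 0.25.
E_xy > 0: the goods are substitutes.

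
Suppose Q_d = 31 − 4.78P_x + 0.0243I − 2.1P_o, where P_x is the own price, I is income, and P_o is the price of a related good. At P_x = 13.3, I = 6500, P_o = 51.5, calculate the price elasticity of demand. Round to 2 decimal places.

-3.69

Q_d = 31 − 4.78(13.3) + 0.0243(6500) − 2.1(51.5) = 31 − 63.574 + 157.95 − 108.15 = 17.226.
∂Q_d/∂P_x = −4.78, so E_p = (−4.78)·(13.3/17.226) ≈ -3.69.
|E_p| > 1: demand is elastic.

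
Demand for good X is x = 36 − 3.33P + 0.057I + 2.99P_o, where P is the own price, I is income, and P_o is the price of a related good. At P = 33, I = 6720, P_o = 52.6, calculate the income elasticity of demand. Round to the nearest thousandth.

0.821

Substituting, x = 36 − 3.33(33) + 0.057(6720) + 2.99(52.6) = 36 − 109.89 + 383.04 + 157.274 = 466.424.
∂x/∂I = +0.057, so E_I = 0.057·(6720/466.424) ≈ 0.821.
E_I ∈ (0,1): normal good (necessity).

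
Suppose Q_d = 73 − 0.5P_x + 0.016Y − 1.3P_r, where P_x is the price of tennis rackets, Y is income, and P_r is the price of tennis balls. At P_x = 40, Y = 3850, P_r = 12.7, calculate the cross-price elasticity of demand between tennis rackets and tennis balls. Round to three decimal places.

-0.168

Substituting, Q_d = 73 − 0.5(40) + 0.016(3850) − 1.3(12.7) = 73 − 20 + 61.6 − 16.51 = 98.09.
∂Q_d/∂P_r = −1.3, so E_xy = -1.3·(12.7/98.09) ≈ -0.168.
E_xy < 0: the goods are complements.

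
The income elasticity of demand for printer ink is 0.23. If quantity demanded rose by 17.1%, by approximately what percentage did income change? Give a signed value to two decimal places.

%ΔQ ≈ E × %ΔI ⇒ %ΔI = %ΔQ / E = (17.1%)/(0.23) ≈ 74.35%.

74.35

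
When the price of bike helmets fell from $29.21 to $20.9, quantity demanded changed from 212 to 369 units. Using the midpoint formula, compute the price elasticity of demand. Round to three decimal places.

-1.629

%Δq = (369 − 212)/[(212 + 369)/2] = 157/290.5 ≈ 0.5404.
%ΔP = (20.9 − 29.21)/[(29.21 + 20.9)/2] = -8.31/25.055 ≈ -0.3317.
Arc elasticity E = %Δq/%ΔP ≈ 0.5404/-0.3317 ≈ -1.629.
|E| > 1: demand is elastic over this range.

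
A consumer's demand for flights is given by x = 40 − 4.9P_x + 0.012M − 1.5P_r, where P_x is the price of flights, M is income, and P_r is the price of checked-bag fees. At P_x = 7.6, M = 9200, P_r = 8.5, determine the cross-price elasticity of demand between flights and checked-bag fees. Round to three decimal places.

-0.127

x = 40 − 4.9(7.6) + 0.012(9200) − 1.5(8.5) = 40 − 37.24 + 110.4 − 12.75 = 100.41.
∂x/∂P_r = −1.5, so E_xy = -1.5·(8.5/100.41) ≈ -0.127.
E_xy < 0: the goods are complements.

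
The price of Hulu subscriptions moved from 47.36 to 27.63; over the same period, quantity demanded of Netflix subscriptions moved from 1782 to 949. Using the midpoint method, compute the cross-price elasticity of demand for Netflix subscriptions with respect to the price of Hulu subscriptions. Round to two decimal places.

%ΔQ_x = (949 − 1782)/[(1782+949)/2] = -833/1365.5 ≈ -0.6100.
%ΔP_y = (27.63 − 47.36)/[(47.36+27.63)/2] ≈ -0.5262.
E_xy = -0.6100/-0.5262 ≈ 1.16.
E_xy > 0, so Netflix subscriptions and Hulu subscriptions are substitutes.

1.16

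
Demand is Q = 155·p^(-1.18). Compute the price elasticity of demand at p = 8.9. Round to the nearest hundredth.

For a Cobb–Douglas (constant-elasticity) form Q = A·p^α·…, the elasticity with respect to p equals the exponent α at every point.
Here the exponent on p is -1.18, so the price elasticity of demand is -1.18.

-1.18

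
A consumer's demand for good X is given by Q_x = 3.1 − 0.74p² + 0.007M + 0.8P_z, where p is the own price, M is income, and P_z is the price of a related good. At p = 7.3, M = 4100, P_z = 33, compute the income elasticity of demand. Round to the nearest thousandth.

1.529

At the given point, Q_x = 3.1 − 0.74(7.3)² + 0.007(4100) + 0.8(33) = 3.1 − 39.4346 + 28.7 + 26.4 = 18.7654.
∂Q_x/∂M = +0.007, so E_I = 0.007·(4100/18.7654) ≈ 1.529.
E_I > 1: normal good (luxury).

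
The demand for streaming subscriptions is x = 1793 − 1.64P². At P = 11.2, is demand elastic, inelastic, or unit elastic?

At P = 11.2, x = 1587.2784.
dx/dP = −2·1.64·P = −36.736.
Point elasticity E = (dx/dP)·(P/x) = -36.736 × 11.2/1587.2784 ≈ -0.259.
|E| ≈ 0.259 < 1, so demand is inelastic.

inelastic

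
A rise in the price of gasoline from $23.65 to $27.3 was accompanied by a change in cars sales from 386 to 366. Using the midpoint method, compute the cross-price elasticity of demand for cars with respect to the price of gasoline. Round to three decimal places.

%ΔQ_x = (366 − 386)/[(386+366)/2] = -20/376 ≈ -0.0532.
%ΔP_y = (27.3 − 23.65)/[(23.65+27.3)/2] ≈ 0.1433.
E_xy = -0.0532/0.1433 ≈ -0.371.
E_xy < 0, so cars and gasoline are complements.

-0.371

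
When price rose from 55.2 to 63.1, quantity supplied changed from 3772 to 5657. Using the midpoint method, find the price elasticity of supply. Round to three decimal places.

%Δq = (5657 − 3772)/[(3772 + 5657)/2] = 1885/4714.5 ≈ 0.3998.
%ΔP = (63.1 − 55.2)/[(55.2 + 63.1)/2] = 7.9/59.15 ≈ 0.1336.
Arc elasticity E = %Δq/%ΔP ≈ 0.3998/0.1336 ≈ 2.994.
|E| > 1: supply is elastic over this range.

2.994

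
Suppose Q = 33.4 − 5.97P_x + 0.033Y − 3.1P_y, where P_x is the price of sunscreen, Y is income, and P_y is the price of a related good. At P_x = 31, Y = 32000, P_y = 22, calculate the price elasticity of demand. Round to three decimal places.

At the given point, Q = 33.4 − 5.97(31) + 0.033(32000) − 3.1(22) = 33.4 − 185.07 + 1056 − 68.2 = 836.13.
∂Q/∂P_x = −5.97, so E_p = (−5.97)·(31/836.13) ≈ -0.221.
|E_p| < 1: demand is inelastic.

-0.221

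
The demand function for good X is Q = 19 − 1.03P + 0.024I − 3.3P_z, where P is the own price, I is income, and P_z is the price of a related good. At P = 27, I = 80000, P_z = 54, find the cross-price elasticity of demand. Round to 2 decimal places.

Evaluating quantity at (P, I, P_z) gives Q = 19 − 1.03(27) + 0.024(80000) − 3.3(54) = 19 − 27.81 + 1920 − 178.2 = 1732.99.
∂Q/∂P_z = −3.3, so E_xy = -3.3·(54/1732.99) ≈ -0.10.
E_xy < 0: the goods are complements.

-0.10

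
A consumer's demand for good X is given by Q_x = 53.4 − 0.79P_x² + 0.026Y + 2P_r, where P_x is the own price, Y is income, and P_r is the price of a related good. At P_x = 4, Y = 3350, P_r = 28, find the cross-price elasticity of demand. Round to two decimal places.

0.30

Q_x = 53.4 − 0.79(4)² + 0.026(3350) + 2(28) = 53.4 − 12.64 + 87.1 + 56 = 183.86.
∂Q_x/∂P_r = +2, so E_xy = 2·(28/183.86) ≈ 0.30.
E_xy > 0: the goods are substitutes.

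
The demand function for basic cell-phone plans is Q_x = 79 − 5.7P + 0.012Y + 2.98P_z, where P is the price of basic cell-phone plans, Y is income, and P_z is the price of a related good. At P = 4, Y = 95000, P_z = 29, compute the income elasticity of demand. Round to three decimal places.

At the given point, Q_x = 79 − 5.7(4) + 0.012(95000) + 2.98(29) = 79 − 22.8 + 1140 + 86.42 = 1282.62.
∂Q_x/∂Y = +0.012, so E_I = 0.012·(95000/1282.62) ≈ 0.889.
E_I ∈ (0,1): normal good (necessity).

0.889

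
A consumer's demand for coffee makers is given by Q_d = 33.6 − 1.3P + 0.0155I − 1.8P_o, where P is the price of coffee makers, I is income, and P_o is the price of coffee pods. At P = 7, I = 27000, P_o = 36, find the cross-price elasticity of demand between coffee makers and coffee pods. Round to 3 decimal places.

Q_d = 33.6 − 1.3(7) + 0.0155(27000) − 1.8(36) = 33.6 − 9.1 + 418.5 − 64.8 = 378.2.
∂Q_d/∂P_o = −1.8, so E_xy = -1.8·(36/378.2) ≈ -0.171.
E_xy < 0: the goods are complements.

-0.171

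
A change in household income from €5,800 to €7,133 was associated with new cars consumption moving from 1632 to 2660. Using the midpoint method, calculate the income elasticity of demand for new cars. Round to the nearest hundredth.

2.32

%ΔQ = (2660 − 1632)/[(1632+2660)/2] = 1028/2146 ≈ 0.4790.
%ΔI = (7,133 − 5,800)/[(5,800+7,133)/2] = 1333/6466.5 ≈ 0.2061.
E_I = %ΔQ/%ΔI ≈ 2.32.
E_I > 1: normal good (luxury).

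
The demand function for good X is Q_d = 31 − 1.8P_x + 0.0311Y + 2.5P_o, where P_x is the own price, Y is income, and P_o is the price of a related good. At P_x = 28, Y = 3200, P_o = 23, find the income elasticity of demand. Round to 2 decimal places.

First evaluate Q_d: 31 − 1.8(28) + 0.0311(3200) + 2.5(23) = 31 − 50.4 + 99.52 + 57.5 = 137.62.
∂Q_d/∂Y = +0.0311, so E_I = 0.0311·(3200/137.62) ≈ 0.72.
E_I ∈ (0,1): normal good (necessity).

0.72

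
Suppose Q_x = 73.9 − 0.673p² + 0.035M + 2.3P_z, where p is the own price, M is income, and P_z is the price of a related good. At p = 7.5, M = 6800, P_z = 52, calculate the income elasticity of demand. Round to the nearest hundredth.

0.60

Evaluating quantity at (p, M, P_z) gives Q_x = 73.9 − 0.673(7.5)² + 0.035(6800) + 2.3(52) = 73.9 − 37.8563 + 238 + 119.6 = 393.6438.
∂Q_x/∂M = +0.035, so E_I = 0.035·(6800/393.6438) ≈ 0.60.
E_I ∈ (0,1): normal good (necessity).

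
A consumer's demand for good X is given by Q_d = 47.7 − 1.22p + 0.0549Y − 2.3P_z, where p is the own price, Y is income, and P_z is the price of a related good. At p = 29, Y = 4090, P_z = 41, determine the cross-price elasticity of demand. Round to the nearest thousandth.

-0.661

First evaluate Q_d: 47.7 − 1.22(29) + 0.0549(4090) − 2.3(41) = 47.7 − 35.38 + 224.541 − 94.3 = 142.561.
∂Q_d/∂P_z = −2.3, so E_xy = -2.3·(41/142.561) ≈ -0.661.
E_xy < 0: the goods are complements.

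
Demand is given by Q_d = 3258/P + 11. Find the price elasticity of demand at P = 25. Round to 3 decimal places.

-0.922

At P = 25, Q_d = 141.32.
dQ_d/dP = −3258/P² = −5.2128.
Point elasticity E = (dQ_d/dP)·(P/Q_d) = -5.2128 × 25/141.32 ≈ -0.922.
|E| < 1, so demand is inelastic at this price.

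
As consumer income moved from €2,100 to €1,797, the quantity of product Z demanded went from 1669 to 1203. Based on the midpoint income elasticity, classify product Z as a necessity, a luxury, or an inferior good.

%ΔQ = (1203 − 1669)/[(1669+1203)/2] = -466/1436 ≈ -0.3245.
%ΔM = (1,797 − 2,100)/[(2,100+1,797)/2] = -303/1948.5 ≈ -0.1555.
E_I = %ΔQ/%ΔM ≈ 2.087.
E_I > 1: normal good (luxury).

luxury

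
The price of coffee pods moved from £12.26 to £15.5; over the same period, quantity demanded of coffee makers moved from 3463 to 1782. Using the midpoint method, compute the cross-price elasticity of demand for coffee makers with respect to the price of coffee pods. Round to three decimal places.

%ΔQ_x = (1782 − 3463)/[(3463+1782)/2] = -1681/2622.5 ≈ -0.6410.
%ΔP_y = (15.5 − 12.26)/[(12.26+15.5)/2] ≈ 0.2334.
E_xy = -0.6410/0.2334 ≈ -2.746.
E_xy < 0, so coffee makers and coffee pods are complements.

-2.746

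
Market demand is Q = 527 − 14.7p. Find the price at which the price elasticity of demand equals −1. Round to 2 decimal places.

For linear demand Q = a − bp, E = −bp/(a − bp). |E| = 1 ⇒ bp = a − bp ⇒ p = a/(2b).
p = 527/(2·14.7) ≈ 17.93.

17.93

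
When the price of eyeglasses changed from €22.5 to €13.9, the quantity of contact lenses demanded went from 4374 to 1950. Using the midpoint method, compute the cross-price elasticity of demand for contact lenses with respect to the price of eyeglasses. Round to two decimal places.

%ΔQ_x = (1950 − 4374)/[(4374+1950)/2] = -2424/3162 ≈ -0.7666.
%ΔP_y = (13.9 − 22.5)/[(22.5+13.9)/2] ≈ -0.4725.
E_xy = -0.7666/-0.4725 ≈ 1.62.
E_xy > 0, so contact lenses and eyeglasses are substitutes.

1.62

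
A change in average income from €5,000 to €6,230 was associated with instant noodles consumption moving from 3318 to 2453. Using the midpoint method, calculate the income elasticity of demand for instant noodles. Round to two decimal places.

-1.37

%ΔQ = (2453 − 3318)/[(3318+2453)/2] = -865/2885.5 ≈ -0.2998.
%ΔI = (6,230 − 5,000)/[(5,000+6,230)/2] = 1230/5615 ≈ 0.2191.
E_I = %ΔQ/%ΔI ≈ -1.37.
E_I < 0: inferior good.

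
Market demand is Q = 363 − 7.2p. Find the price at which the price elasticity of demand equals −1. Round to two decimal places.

For linear demand Q = a − bp, E = −bp/(a − bp). |E| = 1 ⇒ bp = a − bp ⇒ p = a/(2b).
p = 363/(2·7.2) ≈ 25.21.

25.21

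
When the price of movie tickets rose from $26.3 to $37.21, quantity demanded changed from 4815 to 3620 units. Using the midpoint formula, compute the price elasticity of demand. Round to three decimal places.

-0.825

%Δq = (3620 − 4815)/[(4815 + 3620)/2] = -1195/4217.5 ≈ -0.2833.
%Δp = (37.21 − 26.3)/[(26.3 + 37.21)/2] = 10.91/31.755 ≈ 0.3436.
Arc elasticity E = %Δq/%Δp ≈ -0.2833/0.3436 ≈ -0.825.
|E| < 1: demand is inelastic over this range.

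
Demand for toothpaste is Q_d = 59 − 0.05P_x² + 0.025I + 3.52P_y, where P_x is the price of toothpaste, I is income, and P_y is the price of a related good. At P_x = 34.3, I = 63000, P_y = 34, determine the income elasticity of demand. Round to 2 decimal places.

At the given point, Q_d = 59 − 0.05(34.3)² + 0.025(63000) + 3.52(34) = 59 − 58.8245 + 1575 + 119.68 = 1694.8555.
∂Q_d/∂I = +0.025, so E_I = 0.025·(63000/1694.8555) ≈ 0.93.
E_I ∈ (0,1): normal good (necessity).

0.93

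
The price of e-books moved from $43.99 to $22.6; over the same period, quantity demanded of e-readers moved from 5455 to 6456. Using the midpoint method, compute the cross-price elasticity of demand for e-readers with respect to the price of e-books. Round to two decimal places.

%ΔQ_x = (6456 − 5455)/[(5455+6456)/2] = 1001/5955.5 ≈ 0.1681.
%ΔP_y = (22.6 − 43.99)/[(43.99+22.6)/2] ≈ -0.6424.
E_xy = 0.1681/-0.6424 ≈ -0.26.
E_xy < 0, so e-readers and e-books are complements.

-0.26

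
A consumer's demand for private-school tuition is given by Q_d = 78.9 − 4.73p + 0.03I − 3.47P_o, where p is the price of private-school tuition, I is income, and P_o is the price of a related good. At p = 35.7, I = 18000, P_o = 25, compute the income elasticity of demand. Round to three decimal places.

1.486

Substituting, Q_d = 78.9 − 4.73(35.7) + 0.03(18000) − 3.47(25) = 78.9 − 168.861 + 540 − 86.75 = 363.289.
∂Q_d/∂I = +0.03, so E_I = 0.03·(18000/363.289) ≈ 1.486.
E_I > 1: normal good (luxury).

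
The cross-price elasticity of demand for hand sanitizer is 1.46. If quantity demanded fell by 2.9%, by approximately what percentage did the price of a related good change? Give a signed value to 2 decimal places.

%ΔQ ≈ E × %ΔP_y ⇒ %ΔP_y = %ΔQ / E = (-2.9%)/(1.46) ≈ -1.99%.

-1.99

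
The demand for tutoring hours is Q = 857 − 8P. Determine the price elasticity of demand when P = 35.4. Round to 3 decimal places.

At P = 35.4, Q = 573.8.
dQ/dP = −8.
Point elasticity E = (dQ/dP)·(P/Q) = -8 × 35.4/573.8 ≈ -0.494.
|E| < 1, so demand is inelastic at this price.

-0.494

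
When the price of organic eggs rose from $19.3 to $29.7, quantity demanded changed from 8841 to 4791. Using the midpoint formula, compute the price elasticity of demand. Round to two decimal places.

-1.40

%ΔQ = (4791 − 8841)/[(8841 + 4791)/2] = -4050/6816 ≈ -0.5942.
%Δp = (29.7 − 19.3)/[(19.3 + 29.7)/2] = 10.4/24.5 ≈ 0.4245.
Arc elasticity E = %ΔQ/%Δp ≈ -0.5942/0.4245 ≈ -1.40.
|E| > 1: demand is elastic over this range.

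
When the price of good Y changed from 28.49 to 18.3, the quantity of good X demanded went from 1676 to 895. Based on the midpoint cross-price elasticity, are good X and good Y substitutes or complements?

%ΔQ_x = (895 − 1676)/[(1676+895)/2] = -781/1285.5 ≈ -0.6075.
%ΔP_y = (18.3 − 28.49)/[(28.49+18.3)/2] ≈ -0.4356.
E_xy = -0.6075/-0.4356 ≈ 1.395.
E_xy > 0, so the goods are substitutes.

substitutes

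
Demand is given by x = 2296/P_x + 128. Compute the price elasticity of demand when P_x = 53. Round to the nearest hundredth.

-0.25

At P_x = 53, x = 171.3208.
dx/dP_x = −2296/P_x² = −0.8174.
Point elasticity E = (dx/dP_x)·(P_x/x) = -0.8174 × 53/171.3208 ≈ -0.25.
|E| < 1, so demand is inelastic at this price.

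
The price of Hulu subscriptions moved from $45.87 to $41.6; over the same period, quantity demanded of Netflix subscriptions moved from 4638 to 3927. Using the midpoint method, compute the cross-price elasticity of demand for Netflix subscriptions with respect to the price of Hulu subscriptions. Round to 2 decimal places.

1.70

%ΔQ_x = (3927 − 4638)/[(4638+3927)/2] = -711/4282.5 ≈ -0.1660.
%ΔP_y = (41.6 − 45.87)/[(45.87+41.6)/2] ≈ -0.0976.
E_xy = -0.1660/-0.0976 ≈ 1.70.
E_xy > 0, so Netflix subscriptions and Hulu subscriptions are substitutes.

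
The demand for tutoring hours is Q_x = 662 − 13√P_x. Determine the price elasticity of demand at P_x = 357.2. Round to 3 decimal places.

-0.295

At P_x = 357.2, Q_x = 416.3034.
dQ_x/dP_x = −13/(2√P_x) = −13/(2·18.8997).
Point elasticity E = (dQ_x/dP_x)·(P_x/Q_x) = -0.3439 × 357.2/416.3034 ≈ -0.295.
|E| < 1, so demand is inelastic at this price.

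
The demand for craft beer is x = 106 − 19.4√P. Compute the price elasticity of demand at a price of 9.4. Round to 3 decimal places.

-0.639

At P = 9.4, x = 46.5207.
dx/dP = −19.4/(2√P) = −19.4/(2·3.0659).
Point elasticity E = (dx/dP)·(P/x) = -3.1638 × 9.4/46.5207 ≈ -0.639.
|E| < 1, so demand is inelastic at this price.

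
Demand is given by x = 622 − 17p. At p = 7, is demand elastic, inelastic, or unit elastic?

At p = 7, x = 503.
dx/dp = −17.
Point elasticity E = (dx/dp)·(p/x) = -17 × 7/503 ≈ -0.237.
|E| ≈ 0.237 < 1, so demand is inelastic.

inelastic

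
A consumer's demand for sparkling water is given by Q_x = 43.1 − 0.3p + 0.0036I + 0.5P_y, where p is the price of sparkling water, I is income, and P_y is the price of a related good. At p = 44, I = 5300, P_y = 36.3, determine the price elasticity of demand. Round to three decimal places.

Q_x = 43.1 − 0.3(44) + 0.0036(5300) + 0.5(36.3) = 43.1 − 13.2 + 19.08 + 18.15 = 67.13.
∂Q_x/∂p = −0.3, so E_p = (−0.3)·(44/67.13) ≈ -0.197.
|E_p| < 1: demand is inelastic.

-0.197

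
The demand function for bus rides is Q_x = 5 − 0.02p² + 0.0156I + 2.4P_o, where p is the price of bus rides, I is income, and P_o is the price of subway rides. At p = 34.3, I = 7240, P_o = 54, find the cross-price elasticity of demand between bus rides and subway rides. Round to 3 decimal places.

Evaluating quantity at (p, I, P_o) gives Q_x = 5 − 0.02(34.3)² + 0.0156(7240) + 2.4(54) = 5 − 23.5298 + 112.944 + 129.6 = 224.0142.
∂Q_x/∂P_o = +2.4, so E_xy = 2.4·(54/224.0142) ≈ 0.579.
E_xy > 0: the goods are substitutes.

0.579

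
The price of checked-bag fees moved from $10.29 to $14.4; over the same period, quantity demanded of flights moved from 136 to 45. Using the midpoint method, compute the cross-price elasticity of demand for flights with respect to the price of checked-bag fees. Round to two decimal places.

%ΔQ_x = (45 − 136)/[(136+45)/2] = -91/90.5 ≈ -1.0055.
%ΔP_y = (14.4 − 10.29)/[(10.29+14.4)/2] ≈ 0.3329.
E_xy = -1.0055/0.3329 ≈ -3.02.
E_xy < 0, so flights and checked-bag fees are complements.

-3.02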